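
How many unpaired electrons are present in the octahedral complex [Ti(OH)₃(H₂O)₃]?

1

Ligand charges: 3×(-1) from OH⁻ and 3×(+0) from H₂O sum to -3; with overall charge +0, Ti is +3.
Group 4 minus oxidation state +3 gives a d¹ configuration for Ti³⁺.
Configuration: t₂g¹ eg⁰, giving 1 unpaired electron.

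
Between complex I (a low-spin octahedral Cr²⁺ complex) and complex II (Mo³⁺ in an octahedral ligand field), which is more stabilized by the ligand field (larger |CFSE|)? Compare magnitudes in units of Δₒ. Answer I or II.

I

I: Cr sits in group 6; removing 2 electrons leaves Cr²⁺ with 6 − 2 = 4 d electrons; t₂g⁴ eg⁰, CFSE = -1.6Δₒ.
II: Mo sits in group 6; removing 3 electrons leaves Mo³⁺ with 6 − 3 = 3 d electrons; For octahedral d³ the high- and low-spin configurations coincide; t2g^3 e_g^0, CFSE = -1.2Δₒ.
So I has the larger |CFSE|.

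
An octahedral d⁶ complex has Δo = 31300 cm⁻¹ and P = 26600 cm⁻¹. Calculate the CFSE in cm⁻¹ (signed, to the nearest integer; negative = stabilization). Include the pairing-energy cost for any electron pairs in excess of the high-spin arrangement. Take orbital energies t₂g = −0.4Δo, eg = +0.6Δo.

Δo > P, so pairing is preferred: the ground state is low-spin.
Configuration: t₂g⁶ eg⁰.
Orbital CFSE = -2.4Δo = -2.4 × 31300 = -75120 cm⁻¹.
Excess pairs vs high-spin: 3 − 1 = 2; pairing cost = +53200 cm⁻¹.
Net CFSE = -75120 + 53200 = -21920 cm⁻¹.

-21920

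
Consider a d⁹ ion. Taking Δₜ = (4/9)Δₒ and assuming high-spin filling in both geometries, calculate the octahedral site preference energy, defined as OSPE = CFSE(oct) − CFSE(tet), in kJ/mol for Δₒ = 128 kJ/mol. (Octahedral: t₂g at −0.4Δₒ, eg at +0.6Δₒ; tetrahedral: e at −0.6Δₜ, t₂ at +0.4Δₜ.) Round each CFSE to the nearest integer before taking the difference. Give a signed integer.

Octahedral (high-spin): t₂g⁶ eg³, CFSE = 6(−0.4) + 3(+0.6) = -0.6Δₒ = -0.6 × 128 = -77 kJ/mol.
Tetrahedral e⁴ t₂⁵ gives -0.4Δₜ = -0.4 × (4/9) × 128 = -23 kJ/mol.
Subtracting, OSPE = -77 − (-23) = -54 kJ/mol.

-54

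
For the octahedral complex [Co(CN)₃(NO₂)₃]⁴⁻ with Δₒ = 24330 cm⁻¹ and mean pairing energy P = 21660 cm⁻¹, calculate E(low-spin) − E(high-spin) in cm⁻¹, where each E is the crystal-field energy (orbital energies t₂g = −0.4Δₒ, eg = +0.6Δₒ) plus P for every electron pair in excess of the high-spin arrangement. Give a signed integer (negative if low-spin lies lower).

Ligand charges: 3×(-1) from CN⁻ and 3×(-1) from NO₂⁻ sum to -6; with overall charge -4, Co is +2.
Co sits in group 9; removing 2 electrons leaves Co²⁺ with 9 − 2 = 7 d electrons.
In the high-spin limit (t₂g⁵ eg²) the orbital term is -0.8Δₒ = -19464 cm⁻¹, with no excess pairing.
Low-spin: t₂g⁶ eg¹, orbital CFSE = -1.8Δₒ = -43794 cm⁻¹; plus 1 excess pair × P = +21660 cm⁻¹; total -22134 cm⁻¹.
E(LS) − E(HS) = -22134 − (-19464) = -2670 cm⁻¹.

-2670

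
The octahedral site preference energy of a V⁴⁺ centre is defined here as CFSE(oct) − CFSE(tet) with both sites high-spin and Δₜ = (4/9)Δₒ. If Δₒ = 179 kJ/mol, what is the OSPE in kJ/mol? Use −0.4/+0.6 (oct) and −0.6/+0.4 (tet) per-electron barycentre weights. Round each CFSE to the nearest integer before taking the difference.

-24

V sits in group 5; removing 4 electrons leaves V⁴⁺ with 5 − 4 = 1 d electrons.
In an octahedral site d¹ (HS) is t2g^1 e_g^0, giving CFSE(oct) = -0.4Δₒ = -72 kJ/mol.
Tetrahedral e^1 t2^0 gives -0.6Δₜ = -0.6 × (4/9) × 179 = -48 kJ/mol.
OSPE = -72 − (-48) = -24 kJ/mol.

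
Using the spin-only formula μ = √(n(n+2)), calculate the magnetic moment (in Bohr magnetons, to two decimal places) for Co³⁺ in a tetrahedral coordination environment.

4.90 Bohr magnetons

Co sits in group 9; removing 3 electrons leaves Co³⁺ with 9 − 3 = 6 d electrons.
With tetrahedral geometry the complex is necessarily high-spin.
Configuration: e^3 t2^3 → 4 unpaired electrons.
μ(spin-only) = √[4(4+2)] = √24 ≈ 4.90 Bohr magnetons.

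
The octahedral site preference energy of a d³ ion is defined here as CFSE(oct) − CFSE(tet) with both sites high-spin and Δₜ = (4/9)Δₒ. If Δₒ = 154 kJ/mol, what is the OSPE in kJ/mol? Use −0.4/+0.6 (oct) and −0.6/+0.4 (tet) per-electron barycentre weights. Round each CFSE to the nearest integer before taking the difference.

Octahedral (high-spin): t2g^3 e_g^0, CFSE = 3(−0.4) + 0(+0.6) = -1.2Δₒ = -1.2 × 154 = -185 kJ/mol.
Tetrahedral: e^2 t2^1, CFSE = 2(−0.6) + 1(+0.4) = -0.8Δₜ = -0.8 × (4/9) × 154 = -55 kJ/mol.
Subtracting, OSPE = -185 − (-55) = -130 kJ/mol.

-130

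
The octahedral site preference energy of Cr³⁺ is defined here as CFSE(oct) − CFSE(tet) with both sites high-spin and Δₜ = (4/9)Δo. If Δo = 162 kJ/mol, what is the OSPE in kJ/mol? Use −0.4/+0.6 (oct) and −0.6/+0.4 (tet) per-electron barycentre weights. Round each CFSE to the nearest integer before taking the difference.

Group 6 minus oxidation state +3 gives a d³ configuration for Cr³⁺.
In an octahedral site d³ (HS) is t₂g³ eg⁰, giving CFSE(oct) = -1.2Δo = -194 kJ/mol.
In a tetrahedral site the filling is e² t₂¹: CFSE(tet) = -0.8Δₜ = -0.8 × (4/9)(162) = -58 kJ/mol.
OSPE = -194 − (-58) = -136 kJ/mol.

-136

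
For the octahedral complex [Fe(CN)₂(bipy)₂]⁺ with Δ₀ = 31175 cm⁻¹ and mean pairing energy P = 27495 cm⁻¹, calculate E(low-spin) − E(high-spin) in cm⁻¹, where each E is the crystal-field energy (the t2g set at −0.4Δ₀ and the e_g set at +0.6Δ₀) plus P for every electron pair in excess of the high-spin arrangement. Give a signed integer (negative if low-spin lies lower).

Ligand charges: 2×(-1) from CN⁻ and 2×(+0) from bipy sum to -2; with overall charge +1, Fe is +3.
Fe is in group 8, so Fe³⁺ is d⁵ (8 − 3 = 5).
In the high-spin limit (t2g^3 e_g^2) the orbital term is 0.0Δ₀ = 0 cm⁻¹, with no excess pairing.
For low-spin the configuration is t2g^5 e_g^0: orbital energy -2.0 × 31175 = -62350 cm⁻¹, and 2 additional pairs relative to high-spin add 54990 cm⁻¹, giving -7360 cm⁻¹.
Thus E(LS) − E(HS) = -7360 cm⁻¹.

-7360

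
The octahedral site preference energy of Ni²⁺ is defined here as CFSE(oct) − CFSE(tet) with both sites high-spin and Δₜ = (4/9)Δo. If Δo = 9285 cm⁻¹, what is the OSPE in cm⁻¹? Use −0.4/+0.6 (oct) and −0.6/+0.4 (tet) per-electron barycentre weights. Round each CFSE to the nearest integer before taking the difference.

Ni is in group 10, so Ni²⁺ is d⁸ (10 − 2 = 8).
Octahedral (high-spin): t2g^6 e_g^2, CFSE = 6(−0.4) + 2(+0.6) = -1.2Δo = -1.2 × 9285 = -11142 cm⁻¹.
Tetrahedral e^4 t2^4 gives -0.8Δₜ = -0.8 × (4/9) × 9285 = -3301 cm⁻¹.
OSPE = CFSE(oct) − CFSE(tet) = -11142 − (-3301) = -7841 cm⁻¹.

-7841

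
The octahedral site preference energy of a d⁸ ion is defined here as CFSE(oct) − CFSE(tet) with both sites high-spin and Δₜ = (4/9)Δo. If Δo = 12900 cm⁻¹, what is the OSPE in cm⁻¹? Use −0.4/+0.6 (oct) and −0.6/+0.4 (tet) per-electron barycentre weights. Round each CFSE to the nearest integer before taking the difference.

-10893

Octahedral (high-spin): t₂g⁶ eg², CFSE = 6(−0.4) + 2(+0.6) = -1.2Δo = -1.2 × 12900 = -15480 cm⁻¹.
In a tetrahedral site the filling is e⁴ t₂⁴: CFSE(tet) = -0.8Δₜ = -0.8 × (4/9)(12900) = -4587 cm⁻¹.
OSPE = -15480 − (-4587) = -10893 cm⁻¹.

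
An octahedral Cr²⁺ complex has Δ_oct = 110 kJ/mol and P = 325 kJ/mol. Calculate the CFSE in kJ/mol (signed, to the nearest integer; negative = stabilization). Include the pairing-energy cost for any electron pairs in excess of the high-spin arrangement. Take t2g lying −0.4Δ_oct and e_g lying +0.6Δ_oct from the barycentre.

Cr²⁺: group 6, so d-count = 6 − 2 = 4.
Here Δ_oct < P (110 < 325), so the high-spin state is favoured.
Configuration: t2g^3 e_g^1.
Orbital CFSE = -0.6Δ_oct = -0.6 × 110 = -66 kJ/mol.
High-spin has no excess pairs, so no pairing correction applies.

-66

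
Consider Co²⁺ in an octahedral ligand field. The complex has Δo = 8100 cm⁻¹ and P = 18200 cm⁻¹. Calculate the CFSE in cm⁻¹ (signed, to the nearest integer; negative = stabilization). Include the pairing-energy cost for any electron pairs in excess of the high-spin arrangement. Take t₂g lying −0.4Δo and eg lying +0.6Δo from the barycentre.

-6480

Group 9 minus oxidation state +2 gives a d⁷ configuration for Co²⁺.
Since Δo = 8100 cm⁻¹ < P = 18200 cm⁻¹, the complex adopts the high-spin configuration.
Filling d⁷ accordingly: t₂g⁵ eg².
Orbital CFSE = -0.8Δo = -0.8 × 8100 = -6480 cm⁻¹.
High-spin has no excess pairs, so no pairing correction applies.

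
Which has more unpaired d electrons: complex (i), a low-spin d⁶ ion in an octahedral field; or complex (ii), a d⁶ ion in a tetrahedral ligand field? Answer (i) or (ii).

(ii)

(i): t2g^6 e_g^0 → 0 unpaired.
(ii): Tetrahedral splitting is small, so the complex is high-spin; e³ t₂³ → 4 unpaired.
So (ii) has more unpaired electrons.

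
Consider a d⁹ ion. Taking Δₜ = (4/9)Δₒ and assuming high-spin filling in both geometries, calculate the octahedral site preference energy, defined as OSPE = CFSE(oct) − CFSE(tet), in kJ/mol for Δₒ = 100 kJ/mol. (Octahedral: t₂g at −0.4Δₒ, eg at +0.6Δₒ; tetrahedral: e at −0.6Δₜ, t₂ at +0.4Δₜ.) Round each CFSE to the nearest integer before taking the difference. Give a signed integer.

-42

In an octahedral site d⁹ (HS) is t₂g⁶ eg³, giving CFSE(oct) = -0.6Δₒ = -60 kJ/mol.
In a tetrahedral site the filling is e⁴ t₂⁵: CFSE(tet) = -0.4Δₜ = -0.4 × (4/9)(100) = -18 kJ/mol.
OSPE = -60 − (-18) = -42 kJ/mol.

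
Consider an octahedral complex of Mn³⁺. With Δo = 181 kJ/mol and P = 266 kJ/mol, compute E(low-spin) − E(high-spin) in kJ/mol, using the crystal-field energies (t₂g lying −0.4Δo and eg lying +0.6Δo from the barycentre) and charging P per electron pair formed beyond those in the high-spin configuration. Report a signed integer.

Group 7 minus oxidation state +3 gives a d⁴ configuration for Mn³⁺.
In the high-spin limit (t₂g³ eg¹) the orbital term is -0.6Δo = -109 kJ/mol, with no excess pairing.
Low-spin t₂g⁴ eg⁰ gives -1.6Δo = -290 kJ/mol, but forming 1 extra pair costs 1P = 266 kJ/mol, so E(LS) = -290 + 266 = -24 kJ/mol.
Thus E(LS) − E(HS) = 85 kJ/mol.

85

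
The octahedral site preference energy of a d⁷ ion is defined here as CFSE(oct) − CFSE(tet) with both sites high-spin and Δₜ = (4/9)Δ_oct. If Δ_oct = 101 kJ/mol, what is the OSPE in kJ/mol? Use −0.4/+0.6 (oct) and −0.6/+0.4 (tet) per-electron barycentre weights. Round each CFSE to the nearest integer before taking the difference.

Octahedral high-spin t₂g⁵ eg²: CFSE = -0.8 × 101 = -81 kJ/mol.
Tetrahedral e⁴ t₂³ gives -1.2Δₜ = -1.2 × (4/9) × 101 = -54 kJ/mol.
Subtracting, OSPE = -81 − (-54) = -27 kJ/mol.

-27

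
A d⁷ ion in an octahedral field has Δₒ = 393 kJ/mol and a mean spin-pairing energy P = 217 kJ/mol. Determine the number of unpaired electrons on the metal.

With Δₒ > P the complex is low-spin.
That gives t2g^6 e_g^1.
Unpaired electrons: 1.

1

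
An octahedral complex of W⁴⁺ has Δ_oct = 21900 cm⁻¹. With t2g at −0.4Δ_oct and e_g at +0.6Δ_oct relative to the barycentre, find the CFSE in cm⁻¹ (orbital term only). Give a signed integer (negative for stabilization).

W sits in group 6; removing 4 electrons leaves W⁴⁺ with 6 − 4 = 2 d electrons.
For octahedral d² the high- and low-spin configurations coincide.
Configuration: t2g^2 e_g^0.
CFSE(orbital) = 2×(-0.4Δ_oct) + 0×(0.6Δ_oct) = -0.8Δ_oct; with Δ_oct = 21900 cm⁻¹ that is -17520 cm⁻¹.

-17520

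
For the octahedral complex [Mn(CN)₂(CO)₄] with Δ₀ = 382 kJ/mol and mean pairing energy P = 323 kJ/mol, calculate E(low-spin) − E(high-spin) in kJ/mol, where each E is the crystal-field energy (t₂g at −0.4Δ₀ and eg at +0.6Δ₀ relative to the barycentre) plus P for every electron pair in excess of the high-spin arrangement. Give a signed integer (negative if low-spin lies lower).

-118

Ligand charges: 2×(-1) from CN⁻ and 4×(+0) from CO sum to -2; with overall charge +0, Mn is +2.
Mn sits in group 7; removing 2 electrons leaves Mn²⁺ with 7 − 2 = 5 d electrons.
High-spin d⁵ fills as t₂g³ eg² with CFSE 3(−0.4) + 2(+0.6) = 0.0Δ₀ = 0 kJ/mol.
Low-spin: t₂g⁵ eg⁰, orbital CFSE = -2.0Δ₀ = -764 kJ/mol; plus 2 excess pairs × P = +646 kJ/mol; total -118 kJ/mol.
The difference is -118 − (0) = -118 kJ/mol, so low-spin lies lower.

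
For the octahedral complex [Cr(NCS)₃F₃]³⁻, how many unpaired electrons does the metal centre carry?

Ligand charges: 3×(-1) from NCS⁻ and 3×(-1) from F⁻ sum to -6; with overall charge -3, Cr is +3.
Cr sits in group 6; removing 3 electrons leaves Cr³⁺ with 6 − 3 = 3 d electrons.
Configuration: t2g^3 e_g^0, giving 3 unpaired electrons.

3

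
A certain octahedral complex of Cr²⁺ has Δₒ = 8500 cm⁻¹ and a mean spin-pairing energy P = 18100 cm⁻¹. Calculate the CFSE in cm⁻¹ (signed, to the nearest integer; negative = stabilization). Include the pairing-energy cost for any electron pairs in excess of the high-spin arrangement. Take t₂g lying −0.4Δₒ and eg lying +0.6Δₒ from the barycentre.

Cr²⁺: group 6, so d-count = 6 − 2 = 4.
Since Δₒ = 8500 cm⁻¹ < P = 18100 cm⁻¹, the complex adopts the high-spin configuration.
Configuration: t₂g³ eg¹.
Orbital CFSE = -0.6Δₒ = -0.6 × 8500 = -5100 cm⁻¹.
High-spin has no excess pairs, so no pairing correction applies.

-5100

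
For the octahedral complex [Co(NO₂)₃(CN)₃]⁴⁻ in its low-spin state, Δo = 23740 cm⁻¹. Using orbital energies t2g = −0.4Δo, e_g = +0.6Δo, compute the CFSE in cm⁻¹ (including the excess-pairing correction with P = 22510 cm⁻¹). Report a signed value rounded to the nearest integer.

Ligand charges: 3×(-1) from NO₂⁻ and 3×(-1) from CN⁻ sum to -6; with overall charge -4, Co is +2.
Co is in group 9, so Co²⁺ is d⁷ (9 − 2 = 7).
Configuration: t2g^6 e_g^1.
The orbital stabilization is -1.8Δo = -1.8 × 23740 = -42732 cm⁻¹.
High-spin d⁷ would be t2g^5 e_g^2 with 2 pairs; low-spin has 3, so 1 excess pair costs +1P = +22510 cm⁻¹.
Overall CFSE = -42732 + 22510 = -20222 cm⁻¹.

-20222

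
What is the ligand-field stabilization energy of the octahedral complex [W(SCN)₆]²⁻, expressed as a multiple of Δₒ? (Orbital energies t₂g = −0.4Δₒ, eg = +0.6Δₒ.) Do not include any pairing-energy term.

Each SCN⁻ contributes -1; 6 × (-1) = -6. With overall charge -2, W is in the +4 oxidation state.
Group 6 minus oxidation state +4 gives a d² configuration for W⁴⁺.
Configuration: t₂g² eg⁰.
CFSE = 2(-0.4Δₒ) + 0(0.6Δₒ) = -0.8Δₒ + 0.0Δₒ = -0.8Δₒ.

-0.8 Δₒ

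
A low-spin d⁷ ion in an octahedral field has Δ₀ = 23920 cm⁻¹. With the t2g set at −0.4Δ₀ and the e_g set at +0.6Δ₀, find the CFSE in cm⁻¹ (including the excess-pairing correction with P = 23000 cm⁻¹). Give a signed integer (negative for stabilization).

-20056

Electron filling gives t2g^6 e_g^1.
CFSE(orbital) = 6×(-0.4Δ₀) + 1×(0.6Δ₀) = -1.8Δ₀; with Δ₀ = 23920 cm⁻¹ that is -43056 cm⁻¹.
High-spin d⁷ would be t2g^5 e_g^2 with 2 pairs; low-spin has 3, so 1 excess pair costs +1P = +23000 cm⁻¹.
Net CFSE = -43056 + 23000 = -20056 cm⁻¹.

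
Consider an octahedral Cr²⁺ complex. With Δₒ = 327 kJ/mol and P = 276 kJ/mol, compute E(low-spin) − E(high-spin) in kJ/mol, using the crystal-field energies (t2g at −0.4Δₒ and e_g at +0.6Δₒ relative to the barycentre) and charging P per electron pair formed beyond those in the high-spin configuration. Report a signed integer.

-51

Group 6 minus oxidation state +2 gives a d⁴ configuration for Cr²⁺.
High-spin: t2g^3 e_g^1, CFSE = -0.6Δₒ = -196 kJ/mol.
Low-spin t2g^4 e_g^0 gives -1.6Δₒ = -523 kJ/mol, but forming 1 extra pair costs 1P = 276 kJ/mol, so E(LS) = -523 + 276 = -247 kJ/mol.
The difference is -247 − (-196) = -51 kJ/mol, so low-spin lies lower.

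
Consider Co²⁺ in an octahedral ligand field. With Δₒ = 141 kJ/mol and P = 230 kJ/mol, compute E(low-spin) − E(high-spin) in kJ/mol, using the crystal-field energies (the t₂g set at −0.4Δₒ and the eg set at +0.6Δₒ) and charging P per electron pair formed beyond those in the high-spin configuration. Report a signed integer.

Group 9 minus oxidation state +2 gives a d⁷ configuration for Co²⁺.
In the high-spin limit (t₂g⁵ eg²) the orbital term is -0.8Δₒ = -113 kJ/mol, with no excess pairing.
For low-spin the configuration is t₂g⁶ eg¹: orbital energy -1.8 × 141 = -254 kJ/mol, and 1 additional pair relative to high-spin adds 230 kJ/mol, giving -24 kJ/mol.
Thus E(LS) − E(HS) = 89 kJ/mol.

89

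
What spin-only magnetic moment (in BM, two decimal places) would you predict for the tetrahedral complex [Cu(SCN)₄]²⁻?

1.73 BM

Each SCN⁻ contributes -1; 4 × (-1) = -4. With overall charge -2, Cu is in the +2 oxidation state.
Group 11 minus oxidation state +2 gives a d⁹ configuration for Cu²⁺.
With tetrahedral geometry the complex is necessarily high-spin.
Configuration: e⁴ t₂⁵ → 1 unpaired electron.
μ(spin-only) = √[1(1+2)] = √3 ≈ 1.73 BM.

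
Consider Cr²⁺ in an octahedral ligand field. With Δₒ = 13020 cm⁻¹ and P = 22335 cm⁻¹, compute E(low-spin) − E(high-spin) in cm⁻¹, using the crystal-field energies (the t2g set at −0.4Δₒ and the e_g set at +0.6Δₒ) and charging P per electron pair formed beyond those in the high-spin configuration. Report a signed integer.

9315

Group 6 minus oxidation state +2 gives a d⁴ configuration for Cr²⁺.
In the high-spin limit (t2g^3 e_g^1) the orbital term is -0.6Δₒ = -7812 cm⁻¹, with no excess pairing.
For low-spin the configuration is t2g^4 e_g^0: orbital energy -1.6 × 13020 = -20832 cm⁻¹, and 1 additional pair relative to high-spin adds 22335 cm⁻¹, giving 1503 cm⁻¹.
The difference is 1503 − (-7812) = 9315 cm⁻¹, so high-spin lies lower.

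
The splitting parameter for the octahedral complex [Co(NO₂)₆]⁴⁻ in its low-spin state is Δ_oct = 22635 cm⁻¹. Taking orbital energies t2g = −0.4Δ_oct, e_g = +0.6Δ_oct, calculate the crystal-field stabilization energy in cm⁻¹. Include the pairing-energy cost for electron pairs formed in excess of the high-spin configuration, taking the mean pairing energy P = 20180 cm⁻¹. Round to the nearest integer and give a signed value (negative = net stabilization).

Each NO₂⁻ contributes -1; 6 × (-1) = -6. With overall charge -4, Co is in the +2 oxidation state.
Group 9 minus oxidation state +2 gives a d⁷ configuration for Co²⁺.
Electron filling gives t2g^6 e_g^1.
CFSE(orbital) = 6×(-0.4Δ_oct) + 1×(0.6Δ_oct) = -1.8Δ_oct; with Δ_oct = 22635 cm⁻¹ that is -40743 cm⁻¹.
High-spin d⁷ would be t2g^5 e_g^2 with 2 pairs; low-spin has 3, so 1 excess pair costs +1P = +20180 cm⁻¹.
Overall CFSE = -40743 + 20180 = -20563 cm⁻¹.

-20563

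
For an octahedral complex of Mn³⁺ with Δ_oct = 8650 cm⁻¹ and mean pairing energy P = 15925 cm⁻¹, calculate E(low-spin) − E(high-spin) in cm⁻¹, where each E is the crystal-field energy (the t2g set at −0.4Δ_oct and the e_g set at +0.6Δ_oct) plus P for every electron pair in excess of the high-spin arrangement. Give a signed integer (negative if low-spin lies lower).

7275

Mn sits in group 7; removing 3 electrons leaves Mn³⁺ with 7 − 3 = 4 d electrons.
High-spin d⁴ fills as t2g^3 e_g^1 with CFSE 3(−0.4) + 1(+0.6) = -0.6Δ_oct = -5190 cm⁻¹.
Low-spin: t2g^4 e_g^0, orbital CFSE = -1.6Δ_oct = -13840 cm⁻¹; plus 1 excess pair × P = +15925 cm⁻¹; total 2085 cm⁻¹.
Thus E(LS) − E(HS) = 7275 cm⁻¹.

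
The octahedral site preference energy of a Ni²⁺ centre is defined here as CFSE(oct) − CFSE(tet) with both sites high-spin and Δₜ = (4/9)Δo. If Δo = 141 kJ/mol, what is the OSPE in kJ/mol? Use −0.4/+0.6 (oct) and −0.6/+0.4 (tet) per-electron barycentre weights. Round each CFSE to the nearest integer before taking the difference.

Group 10 minus oxidation state +2 gives a d⁸ configuration for Ni²⁺.
Octahedral (high-spin): t2g^6 e_g^2, CFSE = 6(−0.4) + 2(+0.6) = -1.2Δo = -1.2 × 141 = -169 kJ/mol.
Tetrahedral: e^4 t2^4, CFSE = 4(−0.6) + 4(+0.4) = -0.8Δₜ = -0.8 × (4/9) × 141 = -50 kJ/mol.
OSPE = CFSE(oct) − CFSE(tet) = -169 − (-50) = -119 kJ/mol.

-119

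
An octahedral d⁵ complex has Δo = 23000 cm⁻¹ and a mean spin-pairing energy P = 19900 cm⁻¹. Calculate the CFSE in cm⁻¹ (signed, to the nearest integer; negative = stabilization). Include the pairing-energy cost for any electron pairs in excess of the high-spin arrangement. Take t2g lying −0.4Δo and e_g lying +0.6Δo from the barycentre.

With Δo > P the complex is low-spin.
Filling d⁵ accordingly: t2g^5 e_g^0.
Orbital CFSE = -2.0Δo = -2.0 × 23000 = -46000 cm⁻¹.
Excess pairs vs high-spin: 2 − 0 = 2; pairing cost = +39800 cm⁻¹.
Net CFSE = -46000 + 39800 = -6200 cm⁻¹.

-6200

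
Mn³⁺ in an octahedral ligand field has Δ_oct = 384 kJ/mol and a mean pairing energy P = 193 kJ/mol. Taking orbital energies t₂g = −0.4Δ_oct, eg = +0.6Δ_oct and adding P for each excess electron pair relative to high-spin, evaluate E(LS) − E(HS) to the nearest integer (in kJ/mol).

-191

Mn is in group 7, so Mn³⁺ is d⁴ (7 − 3 = 4).
High-spin: t₂g³ eg¹, CFSE = -0.6Δ_oct = -230 kJ/mol.
Low-spin: t₂g⁴ eg⁰, orbital CFSE = -1.6Δ_oct = -614 kJ/mol; plus 1 excess pair × P = +193 kJ/mol; total -421 kJ/mol.
The difference is -421 − (-230) = -191 kJ/mol, so low-spin lies lower.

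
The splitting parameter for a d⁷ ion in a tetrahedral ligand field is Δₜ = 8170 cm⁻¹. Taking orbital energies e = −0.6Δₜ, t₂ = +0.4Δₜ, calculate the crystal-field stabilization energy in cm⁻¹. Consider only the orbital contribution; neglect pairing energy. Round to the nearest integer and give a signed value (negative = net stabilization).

Tetrahedral splitting is small, so the complex is high-spin.
Electron filling gives e⁴ t₂³.
The orbital stabilization is -1.2Δₜ = -1.2 × 8170 = -9804 cm⁻¹.

-9804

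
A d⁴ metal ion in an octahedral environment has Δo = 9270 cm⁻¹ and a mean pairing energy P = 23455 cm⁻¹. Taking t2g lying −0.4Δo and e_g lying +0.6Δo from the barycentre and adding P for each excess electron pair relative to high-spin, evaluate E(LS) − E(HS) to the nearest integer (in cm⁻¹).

14185

In the high-spin limit (t2g^3 e_g^1) the orbital term is -0.6Δo = -5562 cm⁻¹, with no excess pairing.
For low-spin the configuration is t2g^4 e_g^0: orbital energy -1.6 × 9270 = -14832 cm⁻¹, and 1 additional pair relative to high-spin adds 23455 cm⁻¹, giving 8623 cm⁻¹.
The difference is 8623 − (-5562) = 14185 cm⁻¹, so high-spin lies lower.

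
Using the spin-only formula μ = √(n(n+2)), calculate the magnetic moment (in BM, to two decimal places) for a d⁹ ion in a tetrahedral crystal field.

1.73 BM

With tetrahedral geometry the complex is necessarily high-spin.
Configuration: e^4 t2^5 → 1 unpaired electron.
μ(spin-only) = √[1(1+2)] = √3 ≈ 1.73 BM.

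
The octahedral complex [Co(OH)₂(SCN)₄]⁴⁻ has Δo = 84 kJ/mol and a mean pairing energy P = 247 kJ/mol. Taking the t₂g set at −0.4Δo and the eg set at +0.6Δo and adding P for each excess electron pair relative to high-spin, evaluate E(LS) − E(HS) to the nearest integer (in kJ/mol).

163

Ligand charges: 2×(-1) from OH⁻ and 4×(-1) from SCN⁻ sum to -6; with overall charge -4, Co is +2.
Co²⁺: group 9, so d-count = 9 − 2 = 7.
High-spin d⁷ fills as t₂g⁵ eg² with CFSE 5(−0.4) + 2(+0.6) = -0.8Δo = -67 kJ/mol.
Low-spin t₂g⁶ eg¹ gives -1.8Δo = -151 kJ/mol, but forming 1 extra pair costs 1P = 247 kJ/mol, so E(LS) = -151 + 247 = 96 kJ/mol.
Thus E(LS) − E(HS) = 163 kJ/mol.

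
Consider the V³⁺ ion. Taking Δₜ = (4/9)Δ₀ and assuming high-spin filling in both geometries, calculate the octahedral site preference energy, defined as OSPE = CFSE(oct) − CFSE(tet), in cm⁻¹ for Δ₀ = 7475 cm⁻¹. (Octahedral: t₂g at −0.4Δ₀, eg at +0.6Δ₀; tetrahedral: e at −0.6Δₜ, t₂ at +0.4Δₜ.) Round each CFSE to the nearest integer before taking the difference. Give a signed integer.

V sits in group 5; removing 3 electrons leaves V³⁺ with 5 − 3 = 2 d electrons.
Octahedral high-spin t₂g² eg⁰: CFSE = -0.8 × 7475 = -5980 cm⁻¹.
Tetrahedral: e² t₂⁰, CFSE = 2(−0.6) + 0(+0.4) = -1.2Δₜ = -1.2 × (4/9) × 7475 = -3987 cm⁻¹.
OSPE = CFSE(oct) − CFSE(tet) = -5980 − (-3987) = -1993 cm⁻¹.

-1993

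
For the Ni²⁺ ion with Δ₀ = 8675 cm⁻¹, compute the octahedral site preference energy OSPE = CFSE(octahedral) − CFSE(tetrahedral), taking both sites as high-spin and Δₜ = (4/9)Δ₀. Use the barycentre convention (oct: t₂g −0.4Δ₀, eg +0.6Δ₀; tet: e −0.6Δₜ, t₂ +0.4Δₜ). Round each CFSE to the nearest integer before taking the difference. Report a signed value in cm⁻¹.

-7326

Ni sits in group 10; removing 2 electrons leaves Ni²⁺ with 10 − 2 = 8 d electrons.
Octahedral high-spin t2g^6 e_g^2: CFSE = -1.2 × 8675 = -10410 cm⁻¹.
Tetrahedral e^4 t2^4 gives -0.8Δₜ = -0.8 × (4/9) × 8675 = -3084 cm⁻¹.
Subtracting, OSPE = -10410 − (-3084) = -7326 cm⁻¹.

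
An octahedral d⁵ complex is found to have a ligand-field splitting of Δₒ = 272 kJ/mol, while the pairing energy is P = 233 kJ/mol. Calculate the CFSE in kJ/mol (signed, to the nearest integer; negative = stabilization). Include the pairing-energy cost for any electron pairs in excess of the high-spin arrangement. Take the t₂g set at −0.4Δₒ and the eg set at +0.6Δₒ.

-78

With Δₒ > P the complex is low-spin.
Filling d⁵ accordingly: t₂g⁵ eg⁰.
Orbital CFSE = -2.0Δₒ = -2.0 × 272 = -544 kJ/mol.
Excess pairs vs high-spin: 2 − 0 = 2; pairing cost = +466 kJ/mol.
Net CFSE = -544 + 466 = -78 kJ/mol.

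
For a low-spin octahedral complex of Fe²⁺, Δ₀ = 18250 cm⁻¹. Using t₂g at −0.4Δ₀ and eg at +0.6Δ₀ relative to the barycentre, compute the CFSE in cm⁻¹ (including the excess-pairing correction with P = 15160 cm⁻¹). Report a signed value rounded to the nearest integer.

Fe sits in group 8; removing 2 electrons leaves Fe²⁺ with 8 − 2 = 6 d electrons.
Configuration: t₂g⁶ eg⁰.
CFSE(orbital) = 6×(-0.4Δ₀) + 0×(0.6Δ₀) = -2.4Δ₀; with Δ₀ = 18250 cm⁻¹ that is -43800 cm⁻¹.
Pairing penalty: 3 pairs vs 1 in the high-spin reference → 2 extra × P = 30320 cm⁻¹.
Overall CFSE = -43800 + 30320 = -13480 cm⁻¹.

-13480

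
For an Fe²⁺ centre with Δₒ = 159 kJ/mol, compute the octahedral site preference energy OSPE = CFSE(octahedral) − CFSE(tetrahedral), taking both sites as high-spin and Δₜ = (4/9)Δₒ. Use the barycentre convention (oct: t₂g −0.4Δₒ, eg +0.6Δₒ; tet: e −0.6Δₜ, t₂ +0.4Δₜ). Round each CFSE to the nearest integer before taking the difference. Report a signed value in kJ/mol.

Fe²⁺: group 8, so d-count = 8 − 2 = 6.
In an octahedral site d⁶ (HS) is t2g^4 e_g^2, giving CFSE(oct) = -0.4Δₒ = -64 kJ/mol.
Tetrahedral: e^3 t2^3, CFSE = 3(−0.6) + 3(+0.4) = -0.6Δₜ = -0.6 × (4/9) × 159 = -42 kJ/mol.
OSPE = -64 − (-42) = -22 kJ/mol.

-22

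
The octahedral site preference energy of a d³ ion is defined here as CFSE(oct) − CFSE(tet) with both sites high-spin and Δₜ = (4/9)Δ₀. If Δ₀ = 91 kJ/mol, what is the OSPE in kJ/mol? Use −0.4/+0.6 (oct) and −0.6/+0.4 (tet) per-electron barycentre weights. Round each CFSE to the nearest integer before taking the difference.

In an octahedral site d³ (HS) is t2g^3 e_g^0, giving CFSE(oct) = -1.2Δ₀ = -109 kJ/mol.
Tetrahedral e^2 t2^1 gives -0.8Δₜ = -0.8 × (4/9) × 91 = -32 kJ/mol.
Subtracting, OSPE = -109 − (-32) = -77 kJ/mol.

-77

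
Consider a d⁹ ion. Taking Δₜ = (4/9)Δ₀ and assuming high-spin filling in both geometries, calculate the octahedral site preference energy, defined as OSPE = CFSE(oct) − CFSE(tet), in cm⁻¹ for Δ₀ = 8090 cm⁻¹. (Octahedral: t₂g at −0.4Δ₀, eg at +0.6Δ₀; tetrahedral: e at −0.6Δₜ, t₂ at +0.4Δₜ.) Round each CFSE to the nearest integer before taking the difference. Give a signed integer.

-3416

In an octahedral site d⁹ (HS) is t₂g⁶ eg³, giving CFSE(oct) = -0.6Δ₀ = -4854 cm⁻¹.
Tetrahedral e⁴ t₂⁵ gives -0.4Δₜ = -0.4 × (4/9) × 8090 = -1438 cm⁻¹.
OSPE = CFSE(oct) − CFSE(tet) = -4854 − (-1438) = -3416 cm⁻¹.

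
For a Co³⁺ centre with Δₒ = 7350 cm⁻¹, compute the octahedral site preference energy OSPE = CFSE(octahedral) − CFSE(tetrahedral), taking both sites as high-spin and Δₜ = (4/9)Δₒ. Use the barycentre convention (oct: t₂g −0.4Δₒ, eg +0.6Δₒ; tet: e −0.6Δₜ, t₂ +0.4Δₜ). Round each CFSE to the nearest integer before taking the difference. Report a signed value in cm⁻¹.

-980

Co sits in group 9; removing 3 electrons leaves Co³⁺ with 9 − 3 = 6 d electrons.
Octahedral (high-spin): t2g^4 e_g^2, CFSE = 4(−0.4) + 2(+0.6) = -0.4Δₒ = -0.4 × 7350 = -2940 cm⁻¹.
In a tetrahedral site the filling is e^3 t2^3: CFSE(tet) = -0.6Δₜ = -0.6 × (4/9)(7350) = -1960 cm⁻¹.
Subtracting, OSPE = -2940 − (-1960) = -980 cm⁻¹.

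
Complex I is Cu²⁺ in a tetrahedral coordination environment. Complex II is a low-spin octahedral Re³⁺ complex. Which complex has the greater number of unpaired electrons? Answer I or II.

II

I: Cu sits in group 11; removing 2 electrons leaves Cu²⁺ with 11 − 2 = 9 d electrons; Tetrahedral splitting is small, so the complex is high-spin; e^4 t2^5 → 1 unpaired.
II: Re³⁺: group 7, so d-count = 7 − 3 = 4; t₂g⁴ eg⁰ → 2 unpaired.
So II has more unpaired electrons.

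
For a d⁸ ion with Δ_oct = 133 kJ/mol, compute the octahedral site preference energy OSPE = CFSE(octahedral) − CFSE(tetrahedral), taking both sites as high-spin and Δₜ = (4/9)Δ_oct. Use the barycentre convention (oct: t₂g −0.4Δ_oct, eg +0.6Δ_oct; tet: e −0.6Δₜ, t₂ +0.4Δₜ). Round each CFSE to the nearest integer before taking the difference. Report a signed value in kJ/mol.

In an octahedral site d⁸ (HS) is t₂g⁶ eg², giving CFSE(oct) = -1.2Δ_oct = -160 kJ/mol.
Tetrahedral: e⁴ t₂⁴, CFSE = 4(−0.6) + 4(+0.4) = -0.8Δₜ = -0.8 × (4/9) × 133 = -47 kJ/mol.
OSPE = CFSE(oct) − CFSE(tet) = -160 − (-47) = -113 kJ/mol.

-113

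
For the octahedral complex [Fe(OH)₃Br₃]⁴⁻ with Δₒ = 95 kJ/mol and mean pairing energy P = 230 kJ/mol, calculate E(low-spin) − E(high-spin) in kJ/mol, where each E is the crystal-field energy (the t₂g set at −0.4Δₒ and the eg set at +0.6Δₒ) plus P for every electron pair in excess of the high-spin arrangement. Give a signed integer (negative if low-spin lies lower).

Ligand charges: 3×(-1) from OH⁻ and 3×(-1) from Br⁻ sum to -6; with overall charge -4, Fe is +2.
Fe²⁺: group 8, so d-count = 8 − 2 = 6.
High-spin: t₂g⁴ eg², CFSE = -0.4Δₒ = -38 kJ/mol.
For low-spin the configuration is t₂g⁶ eg⁰: orbital energy -2.4 × 95 = -228 kJ/mol, and 2 additional pairs relative to high-spin add 460 kJ/mol, giving 232 kJ/mol.
Thus E(LS) − E(HS) = 270 kJ/mol.

270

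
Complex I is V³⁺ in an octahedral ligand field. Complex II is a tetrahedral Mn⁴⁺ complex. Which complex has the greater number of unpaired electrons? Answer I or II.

I: V sits in group 5; removing 3 electrons leaves V³⁺ with 5 − 3 = 2 d electrons; t₂g² eg⁰ → 2 unpaired.
II: Mn sits in group 7; removing 4 electrons leaves Mn⁴⁺ with 7 − 4 = 3 d electrons; Tetrahedral splitting is small, so the complex is high-spin; e² t₂¹ → 3 unpaired.
So II has more unpaired electrons.

II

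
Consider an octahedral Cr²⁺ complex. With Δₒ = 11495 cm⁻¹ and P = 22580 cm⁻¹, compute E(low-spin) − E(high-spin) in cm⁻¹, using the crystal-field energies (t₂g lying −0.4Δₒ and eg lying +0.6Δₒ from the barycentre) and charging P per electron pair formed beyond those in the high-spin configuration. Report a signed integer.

Cr²⁺: group 6, so d-count = 6 − 2 = 4.
High-spin: t₂g³ eg¹, CFSE = -0.6Δₒ = -6897 cm⁻¹.
Low-spin: t₂g⁴ eg⁰, orbital CFSE = -1.6Δₒ = -18392 cm⁻¹; plus 1 excess pair × P = +22580 cm⁻¹; total 4188 cm⁻¹.
E(LS) − E(HS) = 4188 − (-6897) = 11085 cm⁻¹.

11085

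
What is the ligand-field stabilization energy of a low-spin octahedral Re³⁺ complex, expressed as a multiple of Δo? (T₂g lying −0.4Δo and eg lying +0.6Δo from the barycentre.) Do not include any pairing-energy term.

-1.6 Δo

Re is in group 7, so Re³⁺ is d⁴ (7 − 3 = 4).
Configuration: t₂g⁴ eg⁰.
CFSE = 4(-0.4Δo) + 0(0.6Δo) = -1.6Δo + 0.0Δo = -1.6Δo.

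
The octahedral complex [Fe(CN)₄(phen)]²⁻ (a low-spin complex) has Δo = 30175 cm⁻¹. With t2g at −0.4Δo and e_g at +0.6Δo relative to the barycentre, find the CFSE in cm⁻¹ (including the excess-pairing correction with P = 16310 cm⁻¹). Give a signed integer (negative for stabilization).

-39800

Ligand charges: 4×(-1) from CN⁻ and 1×(+0) from phen sum to -4; with overall charge -2, Fe is +2.
Fe is in group 8, so Fe²⁺ is d⁶ (8 − 2 = 6).
Electron filling gives t2g^6 e_g^0.
The orbital stabilization is -2.4Δo = -2.4 × 30175 = -72420 cm⁻¹.
Relative to high-spin t2g^4 e_g^2 (1 paired), the low-spin configuration has 2 additional pairs, contributing +2 × 16310 = +32620 cm⁻¹.
Combining: -72420 + 32620 = -39800 cm⁻¹.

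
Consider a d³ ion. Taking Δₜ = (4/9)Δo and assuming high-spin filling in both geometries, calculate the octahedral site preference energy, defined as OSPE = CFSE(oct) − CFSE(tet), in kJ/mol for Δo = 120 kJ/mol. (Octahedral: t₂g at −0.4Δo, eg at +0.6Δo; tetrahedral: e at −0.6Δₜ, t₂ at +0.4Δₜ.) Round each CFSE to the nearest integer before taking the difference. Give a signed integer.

-101

Octahedral (high-spin): t₂g³ eg⁰, CFSE = 3(−0.4) + 0(+0.6) = -1.2Δo = -1.2 × 120 = -144 kJ/mol.
Tetrahedral: e² t₂¹, CFSE = 2(−0.6) + 1(+0.4) = -0.8Δₜ = -0.8 × (4/9) × 120 = -43 kJ/mol.
OSPE = -144 − (-43) = -101 kJ/mol.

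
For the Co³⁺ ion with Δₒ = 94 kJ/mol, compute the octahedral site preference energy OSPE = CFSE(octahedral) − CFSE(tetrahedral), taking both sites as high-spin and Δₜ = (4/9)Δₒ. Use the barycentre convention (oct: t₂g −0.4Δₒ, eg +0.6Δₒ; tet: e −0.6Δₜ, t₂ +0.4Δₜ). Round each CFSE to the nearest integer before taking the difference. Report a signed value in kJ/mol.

-13

Co is in group 9, so Co³⁺ is d⁶ (9 − 3 = 6).
In an octahedral site d⁶ (HS) is t₂g⁴ eg², giving CFSE(oct) = -0.4Δₒ = -38 kJ/mol.
Tetrahedral e³ t₂³ gives -0.6Δₜ = -0.6 × (4/9) × 94 = -25 kJ/mol.
OSPE = CFSE(oct) − CFSE(tet) = -38 − (-25) = -13 kJ/mol.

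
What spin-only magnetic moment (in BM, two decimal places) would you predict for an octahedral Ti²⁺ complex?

Ti sits in group 4; removing 2 electrons leaves Ti²⁺ with 4 − 2 = 2 d electrons.
For octahedral d² the high- and low-spin configurations coincide.
Configuration: t2g^2 e_g^0 → 2 unpaired electrons.
μ(spin-only) = √[2(2+2)] = √8 ≈ 2.83 BM.

2.83 BM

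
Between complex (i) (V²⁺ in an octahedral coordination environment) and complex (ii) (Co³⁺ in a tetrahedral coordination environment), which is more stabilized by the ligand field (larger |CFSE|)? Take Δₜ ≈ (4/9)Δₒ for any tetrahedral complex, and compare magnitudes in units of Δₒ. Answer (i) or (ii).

(i)

(i): Group 5 minus oxidation state +2 gives a d³ configuration for V²⁺; For octahedral d³ the high- and low-spin configurations coincide; t₂g³ eg⁰, CFSE = -1.2Δₒ.
(ii): Group 9 minus oxidation state +3 gives a d⁶ configuration for Co³⁺; With tetrahedral geometry the complex is necessarily high-spin; e³ t₂³, CFSE = -0.6Δₜ ≈ -0.27Δₒ.
So (i) has the larger |CFSE|.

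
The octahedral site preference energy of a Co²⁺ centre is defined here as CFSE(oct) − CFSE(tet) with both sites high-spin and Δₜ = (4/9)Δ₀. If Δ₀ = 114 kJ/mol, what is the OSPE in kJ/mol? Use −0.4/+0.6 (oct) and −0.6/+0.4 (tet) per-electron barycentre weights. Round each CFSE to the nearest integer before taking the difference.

Co sits in group 9; removing 2 electrons leaves Co²⁺ with 9 − 2 = 7 d electrons.
Octahedral high-spin t₂g⁵ eg²: CFSE = -0.8 × 114 = -91 kJ/mol.
In a tetrahedral site the filling is e⁴ t₂³: CFSE(tet) = -1.2Δₜ = -1.2 × (4/9)(114) = -61 kJ/mol.
OSPE = CFSE(oct) − CFSE(tet) = -91 − (-61) = -30 kJ/mol.

-30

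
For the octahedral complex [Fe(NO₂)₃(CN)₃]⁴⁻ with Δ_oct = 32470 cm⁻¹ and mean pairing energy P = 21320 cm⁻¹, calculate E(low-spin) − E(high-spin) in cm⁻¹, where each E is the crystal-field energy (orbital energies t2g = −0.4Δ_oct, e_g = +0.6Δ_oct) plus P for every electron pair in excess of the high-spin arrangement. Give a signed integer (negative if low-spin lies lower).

-22300

Ligand charges: 3×(-1) from NO₂⁻ and 3×(-1) from CN⁻ sum to -6; with overall charge -4, Fe is +2.
Group 8 minus oxidation state +2 gives a d⁶ configuration for Fe²⁺.
High-spin d⁶ fills as t2g^4 e_g^2 with CFSE 4(−0.4) + 2(+0.6) = -0.4Δ_oct = -12988 cm⁻¹.
For low-spin the configuration is t2g^6 e_g^0: orbital energy -2.4 × 32470 = -77928 cm⁻¹, and 2 additional pairs relative to high-spin add 42640 cm⁻¹, giving -35288 cm⁻¹.
E(LS) − E(HS) = -35288 − (-12988) = -22300 cm⁻¹.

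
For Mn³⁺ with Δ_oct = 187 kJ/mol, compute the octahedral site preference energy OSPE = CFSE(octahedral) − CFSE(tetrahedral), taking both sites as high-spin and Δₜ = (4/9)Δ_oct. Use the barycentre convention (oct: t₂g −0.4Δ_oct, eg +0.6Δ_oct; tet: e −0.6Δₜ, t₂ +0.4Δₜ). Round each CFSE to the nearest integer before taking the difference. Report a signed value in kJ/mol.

-79

Group 7 minus oxidation state +3 gives a d⁴ configuration for Mn³⁺.
In an octahedral site d⁴ (HS) is t2g^3 e_g^1, giving CFSE(oct) = -0.6Δ_oct = -112 kJ/mol.
In a tetrahedral site the filling is e^2 t2^2: CFSE(tet) = -0.4Δₜ = -0.4 × (4/9)(187) = -33 kJ/mol.
OSPE = CFSE(oct) − CFSE(tet) = -112 − (-33) = -79 kJ/mol.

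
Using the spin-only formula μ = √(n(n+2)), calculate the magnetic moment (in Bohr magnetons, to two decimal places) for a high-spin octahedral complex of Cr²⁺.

Cr is in group 6, so Cr²⁺ is d⁴ (6 − 2 = 4).
Configuration: t₂g³ eg¹ → 4 unpaired electrons.
μ(spin-only) = √[4(4+2)] = √24 ≈ 4.90 Bohr magnetons.

4.90 Bohr magnetons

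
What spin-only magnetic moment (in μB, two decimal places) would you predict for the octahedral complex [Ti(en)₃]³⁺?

1.73 μB

en is neutral, so the +3 overall charge sits on Ti: oxidation state +3.
Ti is in group 4, so Ti³⁺ is d¹ (4 − 3 = 1).
For octahedral d¹ the high- and low-spin configurations coincide.
Configuration: t2g^1 e_g^0 → 1 unpaired electron.
μ(spin-only) = √[1(1+2)] = √3 ≈ 1.73 μB.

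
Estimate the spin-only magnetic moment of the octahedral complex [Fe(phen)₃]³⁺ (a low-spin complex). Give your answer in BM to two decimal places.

phen is neutral, so the +3 overall charge sits on Fe: oxidation state +3.
Fe sits in group 8; removing 3 electrons leaves Fe³⁺ with 8 − 3 = 5 d electrons.
Configuration: t₂g⁵ eg⁰ → 1 unpaired electron.
μ(spin-only) = √[1(1+2)] = √3 ≈ 1.73 BM.

1.73 BM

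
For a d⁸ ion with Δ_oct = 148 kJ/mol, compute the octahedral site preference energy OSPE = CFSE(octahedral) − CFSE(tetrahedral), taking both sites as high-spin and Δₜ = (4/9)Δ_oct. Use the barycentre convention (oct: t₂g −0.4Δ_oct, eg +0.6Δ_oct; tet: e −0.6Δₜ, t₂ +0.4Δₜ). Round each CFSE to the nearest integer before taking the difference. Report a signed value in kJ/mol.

Octahedral high-spin t₂g⁶ eg²: CFSE = -1.2 × 148 = -178 kJ/mol.
In a tetrahedral site the filling is e⁴ t₂⁴: CFSE(tet) = -0.8Δₜ = -0.8 × (4/9)(148) = -53 kJ/mol.
OSPE = CFSE(oct) − CFSE(tet) = -178 − (-53) = -125 kJ/mol.

-125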